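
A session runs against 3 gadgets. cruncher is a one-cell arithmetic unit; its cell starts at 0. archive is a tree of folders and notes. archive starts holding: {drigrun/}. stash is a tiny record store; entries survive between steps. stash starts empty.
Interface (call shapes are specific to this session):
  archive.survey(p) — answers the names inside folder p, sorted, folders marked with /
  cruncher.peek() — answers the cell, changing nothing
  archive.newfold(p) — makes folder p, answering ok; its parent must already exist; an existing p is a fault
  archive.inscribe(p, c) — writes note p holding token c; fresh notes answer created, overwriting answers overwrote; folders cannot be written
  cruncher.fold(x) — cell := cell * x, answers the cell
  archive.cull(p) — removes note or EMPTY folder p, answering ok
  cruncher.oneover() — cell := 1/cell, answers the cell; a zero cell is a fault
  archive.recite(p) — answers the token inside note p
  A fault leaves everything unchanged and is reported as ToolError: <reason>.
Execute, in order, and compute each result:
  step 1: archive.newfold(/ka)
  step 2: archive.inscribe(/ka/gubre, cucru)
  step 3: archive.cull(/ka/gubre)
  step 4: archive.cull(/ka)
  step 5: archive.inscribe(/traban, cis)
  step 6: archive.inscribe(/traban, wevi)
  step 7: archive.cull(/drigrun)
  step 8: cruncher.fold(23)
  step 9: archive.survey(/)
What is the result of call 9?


Calling archive.newfold passing p=/ka: ok.
I try archive.inscribe passing p=/ka/gubre, c=cucru, which returns created.
I use archive.cull passing p=/ka/gubre, → ok.
Using archive.cull passing p=/ka, and get ok.
I use archive.inscribe passing p=/traban, c=cis, giving created.
Calling archive.inscribe passing p=/traban, c=wevi, which returns overwrote.
I run archive.cull passing p=/drigrun, which returns ok.
I run cruncher.fold passing x=23, — result: 0.
I use archive.survey passing p=/, which returns [traban].

Answer: [traban]


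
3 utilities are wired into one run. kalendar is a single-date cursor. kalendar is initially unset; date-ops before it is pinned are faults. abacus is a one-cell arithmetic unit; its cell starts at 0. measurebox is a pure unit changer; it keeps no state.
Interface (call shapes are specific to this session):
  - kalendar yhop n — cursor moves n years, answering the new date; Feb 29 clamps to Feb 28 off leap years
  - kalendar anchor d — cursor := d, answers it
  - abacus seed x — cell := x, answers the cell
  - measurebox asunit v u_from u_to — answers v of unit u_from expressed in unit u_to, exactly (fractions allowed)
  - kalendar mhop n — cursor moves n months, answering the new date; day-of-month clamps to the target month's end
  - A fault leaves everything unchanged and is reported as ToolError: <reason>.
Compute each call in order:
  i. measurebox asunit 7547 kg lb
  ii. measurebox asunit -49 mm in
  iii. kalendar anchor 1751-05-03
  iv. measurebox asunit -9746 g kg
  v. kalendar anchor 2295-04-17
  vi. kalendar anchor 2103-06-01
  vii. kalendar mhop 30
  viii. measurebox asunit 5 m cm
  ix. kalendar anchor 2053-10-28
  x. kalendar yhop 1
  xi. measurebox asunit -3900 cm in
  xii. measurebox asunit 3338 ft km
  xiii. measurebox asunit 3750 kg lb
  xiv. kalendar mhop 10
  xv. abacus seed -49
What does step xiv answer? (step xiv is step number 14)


Answer: 2055-08-28

Derivation:
// 1. measurebox asunit(v='7547', u_from='kg', u_to='lb') -> 754700000000/45359237
// 2. measurebox asunit(v='-49', u_from='mm', u_to='in') -> -245/127
// 3. kalendar anchor(d='1751-05-03') -> 1751-05-03
// 4. measurebox asunit(v='-9746', u_from='g', u_to='kg') -> -4873/500
// 5. kalendar anchor(d='2295-04-17') -> 2295-04-17
// 6. kalendar anchor(d='2103-06-01') -> 2103-06-01
// 7. kalendar mhop(n='30') -> 2105-12-01
// 8. measurebox asunit(v='5', u_from='m', u_to='cm') -> 500
// 9. kalendar anchor(d='2053-10-28') -> 2053-10-28
// 10. kalendar yhop(n='1') -> 2054-10-28
// 11. measurebox asunit(v='-3900', u_from='cm', u_to='in') -> -195000/127
// 12. measurebox asunit(v='3338', u_from='ft', u_to='km') -> 635889/625000
// 13. measurebox asunit(v='3750', u_from='kg', u_to='lb') -> 375000000000/45359237
// 14. kalendar mhop(n='10') -> 2055-08-28
// 15. abacus seed(x='-49') -> -49


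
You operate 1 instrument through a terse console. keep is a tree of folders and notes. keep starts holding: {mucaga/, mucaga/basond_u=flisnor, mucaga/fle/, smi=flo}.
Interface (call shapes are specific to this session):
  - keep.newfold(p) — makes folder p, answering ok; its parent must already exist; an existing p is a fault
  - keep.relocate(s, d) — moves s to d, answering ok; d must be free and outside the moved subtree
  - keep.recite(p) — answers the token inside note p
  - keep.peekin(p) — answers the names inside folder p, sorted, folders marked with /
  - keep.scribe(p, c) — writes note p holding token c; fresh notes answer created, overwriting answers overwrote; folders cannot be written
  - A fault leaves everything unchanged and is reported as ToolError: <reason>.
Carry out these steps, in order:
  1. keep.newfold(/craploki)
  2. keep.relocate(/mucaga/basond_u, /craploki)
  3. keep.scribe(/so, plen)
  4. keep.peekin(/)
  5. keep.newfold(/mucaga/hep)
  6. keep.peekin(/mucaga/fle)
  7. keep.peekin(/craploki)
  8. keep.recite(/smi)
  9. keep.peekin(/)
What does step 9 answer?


Answer: [craploki/, mucaga/, smi, so]

Derivation:
Then keep.newfold with p='/craploki', and get ok.
Invoking keep.relocate with s='/mucaga/basond_u', d='/craploki', and observe ToolError: exists.
I call keep.scribe with p='/so', c='plen', — result: created.
Calling keep.peekin with p='/': [craploki/, mucaga/, smi, so].
I use keep.newfold with p='/mucaga/hep', and see ok.
Then keep.peekin with p='/mucaga/fle', yielding [].
I use keep.peekin with p='/craploki', and see [].
I call keep.recite with p='/smi', yielding flo.
I run keep.peekin with p='/': [craploki/, mucaga/, smi, so].


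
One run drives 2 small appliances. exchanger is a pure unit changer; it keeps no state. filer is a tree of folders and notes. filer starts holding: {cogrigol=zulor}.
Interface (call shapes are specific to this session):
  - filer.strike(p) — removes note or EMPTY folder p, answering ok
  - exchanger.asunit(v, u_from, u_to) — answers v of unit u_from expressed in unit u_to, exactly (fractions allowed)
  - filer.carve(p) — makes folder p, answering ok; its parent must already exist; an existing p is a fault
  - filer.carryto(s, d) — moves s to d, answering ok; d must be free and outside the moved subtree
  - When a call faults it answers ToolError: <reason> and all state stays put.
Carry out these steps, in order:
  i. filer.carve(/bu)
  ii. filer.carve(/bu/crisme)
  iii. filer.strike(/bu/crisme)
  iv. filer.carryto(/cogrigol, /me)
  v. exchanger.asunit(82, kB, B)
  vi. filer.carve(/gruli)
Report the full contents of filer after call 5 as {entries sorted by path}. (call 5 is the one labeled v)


Answer: {bu/, me=zulor}

Derivation:
>>> filer.carve p: /bu
:: ok
>>> filer.carve p: /bu/crisme
:: ok
>>> filer.strike p: /bu/crisme
:: ok
>>> filer.carryto s: /cogrigol d: /me
:: ok
>>> exchanger.asunit v: 82 u_from: kB u_to: B
:: 82000
>>> filer.carve p: /gruli
:: ok


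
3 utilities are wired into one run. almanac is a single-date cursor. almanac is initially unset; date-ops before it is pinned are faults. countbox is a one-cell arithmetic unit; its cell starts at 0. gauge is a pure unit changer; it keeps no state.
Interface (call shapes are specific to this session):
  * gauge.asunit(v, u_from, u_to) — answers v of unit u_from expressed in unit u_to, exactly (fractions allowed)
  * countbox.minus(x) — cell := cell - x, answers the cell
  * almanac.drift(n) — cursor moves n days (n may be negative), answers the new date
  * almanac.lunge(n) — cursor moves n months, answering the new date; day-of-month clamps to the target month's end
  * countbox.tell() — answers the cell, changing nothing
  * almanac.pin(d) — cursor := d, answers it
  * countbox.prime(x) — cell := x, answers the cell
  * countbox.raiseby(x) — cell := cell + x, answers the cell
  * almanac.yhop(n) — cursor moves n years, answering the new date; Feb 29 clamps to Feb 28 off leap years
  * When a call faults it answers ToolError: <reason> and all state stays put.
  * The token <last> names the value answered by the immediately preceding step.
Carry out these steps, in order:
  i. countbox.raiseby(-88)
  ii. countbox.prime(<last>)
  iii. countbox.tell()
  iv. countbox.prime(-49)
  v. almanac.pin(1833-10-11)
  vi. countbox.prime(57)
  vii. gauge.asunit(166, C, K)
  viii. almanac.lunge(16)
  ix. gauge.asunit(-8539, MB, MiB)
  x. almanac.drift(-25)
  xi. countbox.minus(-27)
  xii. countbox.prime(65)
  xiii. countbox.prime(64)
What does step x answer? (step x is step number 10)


Do: raiseby[x='-88']
See: -88
Do: prime[x='<last>']
See: -88
Do: tell[]
See: -88
Do: prime[x='-49']
See: -49
Do: pin[d='1833-10-11']
See: 1833-10-11
Do: prime[x='57']
See: 57
Do: asunit[v='166'; u_from='C'; u_to='K']
See: 8783/20
Do: lunge[n='16']
See: 1835-02-11
Do: asunit[v='-8539'; u_from='MB'; u_to='MiB']
See: -133421875/16384
Do: drift[n='-25']
See: 1835-01-17
Do: minus[x='-27']
See: 84
Do: prime[x='65']
See: 65
Do: prime[x='64']
See: 64

Answer: 1835-01-17


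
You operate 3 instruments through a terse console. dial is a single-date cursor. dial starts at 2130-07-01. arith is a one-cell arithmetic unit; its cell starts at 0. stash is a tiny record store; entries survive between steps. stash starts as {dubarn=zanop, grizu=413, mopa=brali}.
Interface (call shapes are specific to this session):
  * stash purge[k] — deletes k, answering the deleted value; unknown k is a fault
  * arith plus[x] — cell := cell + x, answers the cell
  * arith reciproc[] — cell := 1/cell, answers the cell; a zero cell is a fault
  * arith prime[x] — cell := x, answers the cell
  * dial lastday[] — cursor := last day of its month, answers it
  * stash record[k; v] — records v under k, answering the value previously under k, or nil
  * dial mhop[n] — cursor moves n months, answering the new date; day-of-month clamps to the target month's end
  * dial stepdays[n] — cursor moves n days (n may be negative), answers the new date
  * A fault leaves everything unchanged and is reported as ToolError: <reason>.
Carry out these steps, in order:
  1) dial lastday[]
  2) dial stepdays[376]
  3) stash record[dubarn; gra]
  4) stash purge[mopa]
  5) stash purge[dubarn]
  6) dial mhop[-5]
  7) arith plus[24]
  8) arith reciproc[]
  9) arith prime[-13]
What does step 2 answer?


==> dial lastday()
<== 2130-07-31
==> dial stepdays(n→376)
<== 2131-08-11
==> stash record(k→dubarn, v→gra)
<== zanop
==> stash purge(k→mopa)
<== brali
==> stash purge(k→dubarn)
<== gra
==> dial mhop(n→-5)
<== 2131-03-11
==> arith plus(x→24)
<== 24
==> arith reciproc()
<== 1/24
==> arith prime(x→-13)
<== -13

Answer: 2131-08-11


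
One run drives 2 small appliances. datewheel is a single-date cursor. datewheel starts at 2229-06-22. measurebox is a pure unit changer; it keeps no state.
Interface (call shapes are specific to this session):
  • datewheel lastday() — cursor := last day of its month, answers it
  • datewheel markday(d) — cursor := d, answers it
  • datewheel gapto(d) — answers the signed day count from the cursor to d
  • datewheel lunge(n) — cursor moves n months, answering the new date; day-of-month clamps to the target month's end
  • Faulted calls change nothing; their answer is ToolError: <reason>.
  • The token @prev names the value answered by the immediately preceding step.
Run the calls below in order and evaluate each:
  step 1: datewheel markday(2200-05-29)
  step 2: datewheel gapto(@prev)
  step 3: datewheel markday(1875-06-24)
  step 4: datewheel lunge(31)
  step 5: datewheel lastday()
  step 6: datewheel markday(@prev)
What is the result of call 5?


I use datewheel markday with 2200-05-29, giving 2200-05-29.
I invoke datewheel gapto with @prev, which returns 0.
I call datewheel markday with 1875-06-24, — result: 1875-06-24.
Calling datewheel lunge with 31: 1878-01-24.
Next I call datewheel lastday(), yielding 1878-01-31.
I use datewheel markday with @prev, and get 1878-01-31.

Answer: 1878-01-31


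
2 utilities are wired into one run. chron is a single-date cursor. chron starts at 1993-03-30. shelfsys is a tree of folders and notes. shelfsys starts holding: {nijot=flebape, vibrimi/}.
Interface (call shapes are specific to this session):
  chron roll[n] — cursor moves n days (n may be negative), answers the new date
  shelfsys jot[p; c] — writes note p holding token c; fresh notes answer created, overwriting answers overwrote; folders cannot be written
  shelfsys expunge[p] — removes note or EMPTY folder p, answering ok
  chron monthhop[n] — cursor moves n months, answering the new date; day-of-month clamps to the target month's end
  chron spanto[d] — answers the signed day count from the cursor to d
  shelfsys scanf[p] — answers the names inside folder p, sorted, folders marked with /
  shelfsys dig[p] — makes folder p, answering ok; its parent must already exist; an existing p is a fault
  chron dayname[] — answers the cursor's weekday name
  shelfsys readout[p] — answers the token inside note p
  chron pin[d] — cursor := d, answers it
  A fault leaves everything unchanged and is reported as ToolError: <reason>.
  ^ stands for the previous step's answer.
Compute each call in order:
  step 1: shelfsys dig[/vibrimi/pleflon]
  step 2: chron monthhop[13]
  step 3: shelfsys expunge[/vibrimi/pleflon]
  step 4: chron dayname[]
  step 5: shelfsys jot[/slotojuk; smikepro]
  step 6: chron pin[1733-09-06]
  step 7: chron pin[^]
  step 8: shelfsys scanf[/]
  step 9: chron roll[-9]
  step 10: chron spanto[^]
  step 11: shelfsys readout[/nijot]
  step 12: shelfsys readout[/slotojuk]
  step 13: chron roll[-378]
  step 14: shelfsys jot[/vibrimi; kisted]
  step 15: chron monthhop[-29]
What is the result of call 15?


-> shelfsys dig(p=/vibrimi/pleflon)
<- ok
-> chron monthhop(n=13)
<- 1994-04-30
-> shelfsys expunge(p=/vibrimi/pleflon)
<- ok
-> chron dayname()
<- Saturday
-> shelfsys jot(p=/slotojuk, c=smikepro)
<- created
-> chron pin(d=1733-09-06)
<- 1733-09-06
-> chron pin(d=^)
<- 1733-09-06
-> shelfsys scanf(p=/)
<- [nijot, slotojuk, vibrimi/]
-> chron roll(n=-9)
<- 1733-08-28
-> chron spanto(d=^)
<- 0
-> shelfsys readout(p=/nijot)
<- flebape
-> shelfsys readout(p=/slotojuk)
<- smikepro
-> chron roll(n=-378)
<- 1732-08-15
-> shelfsys jot(p=/vibrimi, c=kisted)
<- ToolError: is a directory
-> chron monthhop(n=-29)
<- 1730-03-15

Answer: 1730-03-15


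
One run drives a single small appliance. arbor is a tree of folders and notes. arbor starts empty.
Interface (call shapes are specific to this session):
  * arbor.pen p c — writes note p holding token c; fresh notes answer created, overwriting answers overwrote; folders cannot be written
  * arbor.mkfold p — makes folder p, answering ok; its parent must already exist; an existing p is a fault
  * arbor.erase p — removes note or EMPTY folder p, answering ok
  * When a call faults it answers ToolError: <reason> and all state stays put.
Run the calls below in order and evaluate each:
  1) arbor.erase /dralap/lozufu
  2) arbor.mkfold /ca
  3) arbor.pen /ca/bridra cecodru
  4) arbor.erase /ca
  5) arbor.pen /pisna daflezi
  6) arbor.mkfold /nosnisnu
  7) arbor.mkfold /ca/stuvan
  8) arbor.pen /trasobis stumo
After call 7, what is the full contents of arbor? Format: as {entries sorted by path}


Answer: {ca/, ca/bridra=cecodru, ca/stuvan/, nosnisnu/, pisna=daflezi}

Derivation:
;; 1. arbor.erase(p→/dralap/lozufu) => ToolError: not found
;; 2. arbor.mkfold(p→/ca) => ok
;; 3. arbor.pen(p→/ca/bridra, c→cecodru) => created
;; 4. arbor.erase(p→/ca) => ToolError: not empty
;; 5. arbor.pen(p→/pisna, c→daflezi) => created
;; 6. arbor.mkfold(p→/nosnisnu) => ok
;; 7. arbor.mkfold(p→/ca/stuvan) => ok
;; 8. arbor.pen(p→/trasobis, c→stumo) => created


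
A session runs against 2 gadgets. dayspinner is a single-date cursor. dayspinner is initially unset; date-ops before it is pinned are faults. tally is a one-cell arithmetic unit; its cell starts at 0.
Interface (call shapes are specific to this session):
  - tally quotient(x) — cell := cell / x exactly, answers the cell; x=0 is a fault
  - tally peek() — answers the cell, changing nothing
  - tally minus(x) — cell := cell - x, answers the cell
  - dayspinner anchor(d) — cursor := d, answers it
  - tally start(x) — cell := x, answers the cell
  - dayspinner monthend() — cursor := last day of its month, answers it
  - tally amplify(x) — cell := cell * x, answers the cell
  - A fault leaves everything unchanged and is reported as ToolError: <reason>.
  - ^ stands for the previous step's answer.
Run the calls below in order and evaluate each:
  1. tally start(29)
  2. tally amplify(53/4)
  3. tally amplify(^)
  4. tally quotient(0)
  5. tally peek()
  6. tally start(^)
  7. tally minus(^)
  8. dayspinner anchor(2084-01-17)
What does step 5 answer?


Calling tally start using x=29, and get 29.
Then tally amplify using x=53/4, → 1537/4.
I try tally amplify using x=^, which returns 2362369/16.
I invoke tally quotient using x=0, and observe ToolError: division by zero.
Now I run tally peek, yielding 2362369/16.
Invoking tally start using x=^, which returns 2362369/16.
Now I run tally minus using x=^, which returns 0.
Invoking dayspinner anchor using d=2084-01-17, giving 2084-01-17.

Answer: 2362369/16


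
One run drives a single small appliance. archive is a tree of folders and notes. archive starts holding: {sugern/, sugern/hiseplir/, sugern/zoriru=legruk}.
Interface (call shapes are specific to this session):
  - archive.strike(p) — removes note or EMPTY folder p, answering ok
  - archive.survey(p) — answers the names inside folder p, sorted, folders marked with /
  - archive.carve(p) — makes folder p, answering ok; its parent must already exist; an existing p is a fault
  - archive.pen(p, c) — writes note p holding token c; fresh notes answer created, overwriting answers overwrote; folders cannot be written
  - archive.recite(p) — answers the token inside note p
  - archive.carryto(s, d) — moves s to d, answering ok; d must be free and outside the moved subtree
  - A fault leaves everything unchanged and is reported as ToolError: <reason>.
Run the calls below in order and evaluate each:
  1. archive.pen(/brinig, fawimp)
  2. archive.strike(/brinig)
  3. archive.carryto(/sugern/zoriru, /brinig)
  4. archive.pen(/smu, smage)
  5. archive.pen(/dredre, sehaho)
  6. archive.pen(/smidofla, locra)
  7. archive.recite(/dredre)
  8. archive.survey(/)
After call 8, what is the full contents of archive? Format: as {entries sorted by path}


Answer: {brinig=legruk, dredre=sehaho, smidofla=locra, smu=smage, sugern/, sugern/hiseplir/}

Derivation:
$ archive.pen p: /brinig c: fawimp
:: created
$ archive.strike p: /brinig
:: ok
$ archive.carryto s: /sugern/zoriru d: /brinig
:: ok
$ archive.pen p: /smu c: smage
:: created
$ archive.pen p: /dredre c: sehaho
:: created
$ archive.pen p: /smidofla c: locra
:: created
$ archive.recite p: /dredre
:: sehaho
$ archive.survey p: /
:: [brinig, dredre, smidofla, smu, sugern/]


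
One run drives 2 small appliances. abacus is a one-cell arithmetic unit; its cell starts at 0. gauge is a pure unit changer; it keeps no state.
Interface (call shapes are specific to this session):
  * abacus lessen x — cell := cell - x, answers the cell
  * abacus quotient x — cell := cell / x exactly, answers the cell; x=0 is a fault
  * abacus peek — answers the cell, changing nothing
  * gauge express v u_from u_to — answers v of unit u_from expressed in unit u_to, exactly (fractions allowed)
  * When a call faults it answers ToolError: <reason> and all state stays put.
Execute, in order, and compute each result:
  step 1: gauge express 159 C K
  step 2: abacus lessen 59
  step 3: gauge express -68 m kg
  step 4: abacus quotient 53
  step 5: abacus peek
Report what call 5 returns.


I use gauge express(v: 159, u_from: C, u_to: K), yielding 8643/20.
I call abacus lessen(x: 59), — result: -59.
Then gauge express(v: -68, u_from: m, u_to: kg), yielding ToolError: incompatible units.
I run abacus quotient(x: 53), which returns -59/53.
Invoking abacus peek(), and get -59/53.

Answer: -59/53


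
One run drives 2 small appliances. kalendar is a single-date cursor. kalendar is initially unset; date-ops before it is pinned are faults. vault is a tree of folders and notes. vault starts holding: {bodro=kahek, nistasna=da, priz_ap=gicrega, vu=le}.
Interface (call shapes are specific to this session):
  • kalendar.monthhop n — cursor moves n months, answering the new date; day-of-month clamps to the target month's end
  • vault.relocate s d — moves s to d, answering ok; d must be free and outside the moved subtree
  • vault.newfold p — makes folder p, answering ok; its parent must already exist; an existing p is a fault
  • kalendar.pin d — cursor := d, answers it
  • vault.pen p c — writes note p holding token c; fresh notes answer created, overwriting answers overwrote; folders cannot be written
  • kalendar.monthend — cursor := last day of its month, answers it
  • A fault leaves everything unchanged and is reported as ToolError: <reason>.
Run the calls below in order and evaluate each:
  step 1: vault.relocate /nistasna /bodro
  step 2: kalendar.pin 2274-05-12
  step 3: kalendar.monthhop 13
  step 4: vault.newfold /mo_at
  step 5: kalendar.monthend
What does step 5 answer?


Using relocate with s: /nistasna, d: /bodro, and observe ToolError: exists.
I use pin with d: 2274-05-12, and get 2274-05-12.
I use monthhop with n: 13, — result: 2275-06-12.
I use newfold with p: /mo_at, which returns ok.
I try monthend, and get 2275-06-30.

Answer: 2275-06-30


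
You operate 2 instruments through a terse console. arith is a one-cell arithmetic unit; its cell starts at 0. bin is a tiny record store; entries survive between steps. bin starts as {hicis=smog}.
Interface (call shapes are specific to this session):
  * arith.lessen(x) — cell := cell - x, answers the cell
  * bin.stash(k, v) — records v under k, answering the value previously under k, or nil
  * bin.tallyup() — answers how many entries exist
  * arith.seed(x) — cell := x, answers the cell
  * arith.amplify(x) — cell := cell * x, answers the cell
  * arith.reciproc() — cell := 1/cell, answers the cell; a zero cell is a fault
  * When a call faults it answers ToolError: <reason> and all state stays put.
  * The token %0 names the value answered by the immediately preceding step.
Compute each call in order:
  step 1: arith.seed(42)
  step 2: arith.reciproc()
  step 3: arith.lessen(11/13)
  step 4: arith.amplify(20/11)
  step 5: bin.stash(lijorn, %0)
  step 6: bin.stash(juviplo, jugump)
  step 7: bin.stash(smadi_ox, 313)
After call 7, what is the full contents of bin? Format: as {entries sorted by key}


>> arith.seed(x: 42)
<< 42
>> arith.reciproc()
<< 1/42
>> arith.lessen(x: 11/13)
<< -449/546
>> arith.amplify(x: 20/11)
<< -4490/3003
>> bin.stash(k: lijorn, v: %0)
<< nil
>> bin.stash(k: juviplo, v: jugump)
<< nil
>> bin.stash(k: smadi_ox, v: 313)
<< nil

Answer: {hicis=smog, juviplo=jugump, lijorn=-4490/3003, smadi_ox=313}


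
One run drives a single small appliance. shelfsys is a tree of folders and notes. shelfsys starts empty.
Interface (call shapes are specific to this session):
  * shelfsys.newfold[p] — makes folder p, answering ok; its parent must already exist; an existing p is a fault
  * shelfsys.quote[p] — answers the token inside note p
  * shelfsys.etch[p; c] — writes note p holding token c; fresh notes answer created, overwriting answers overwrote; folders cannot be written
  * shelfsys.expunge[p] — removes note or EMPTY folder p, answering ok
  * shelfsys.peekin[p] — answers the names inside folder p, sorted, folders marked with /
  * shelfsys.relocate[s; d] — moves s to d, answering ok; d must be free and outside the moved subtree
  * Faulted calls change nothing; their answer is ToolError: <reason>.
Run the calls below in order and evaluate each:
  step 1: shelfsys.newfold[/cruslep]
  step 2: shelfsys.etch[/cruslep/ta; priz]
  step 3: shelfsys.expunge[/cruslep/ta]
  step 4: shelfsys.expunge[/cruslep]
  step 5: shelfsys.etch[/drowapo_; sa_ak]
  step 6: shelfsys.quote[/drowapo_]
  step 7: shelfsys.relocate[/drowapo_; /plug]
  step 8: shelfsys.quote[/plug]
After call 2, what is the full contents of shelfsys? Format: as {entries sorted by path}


Act: newfold[p=/cruslep]
Obs: ok
Act: etch[p=/cruslep/ta; c=priz]
Obs: created
Act: expunge[p=/cruslep/ta]
Obs: ok
Act: expunge[p=/cruslep]
Obs: ok
Act: etch[p=/drowapo_; c=sa_ak]
Obs: created
Act: quote[p=/drowapo_]
Obs: sa_ak
Act: relocate[s=/drowapo_; d=/plug]
Obs: ok
Act: quote[p=/plug]
Obs: sa_ak

Answer: {cruslep/, cruslep/ta=priz}


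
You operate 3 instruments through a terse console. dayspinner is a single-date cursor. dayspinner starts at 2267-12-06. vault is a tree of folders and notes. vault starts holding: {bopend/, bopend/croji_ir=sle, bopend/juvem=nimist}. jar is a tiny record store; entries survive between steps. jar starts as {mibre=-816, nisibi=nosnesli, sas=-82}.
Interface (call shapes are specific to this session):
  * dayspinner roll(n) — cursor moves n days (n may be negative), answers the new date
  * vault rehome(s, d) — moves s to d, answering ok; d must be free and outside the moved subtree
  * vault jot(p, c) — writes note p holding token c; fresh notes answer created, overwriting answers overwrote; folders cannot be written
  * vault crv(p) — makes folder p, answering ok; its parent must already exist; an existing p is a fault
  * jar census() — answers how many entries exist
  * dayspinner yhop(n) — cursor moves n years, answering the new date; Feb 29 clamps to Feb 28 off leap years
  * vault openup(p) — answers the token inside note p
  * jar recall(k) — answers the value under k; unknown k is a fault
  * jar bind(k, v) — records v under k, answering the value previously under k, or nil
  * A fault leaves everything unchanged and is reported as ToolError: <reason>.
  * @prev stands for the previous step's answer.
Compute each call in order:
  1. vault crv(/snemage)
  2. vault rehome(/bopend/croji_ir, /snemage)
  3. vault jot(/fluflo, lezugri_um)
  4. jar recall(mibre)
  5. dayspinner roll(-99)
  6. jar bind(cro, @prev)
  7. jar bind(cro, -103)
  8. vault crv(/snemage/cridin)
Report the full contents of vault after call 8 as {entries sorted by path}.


Answer: {bopend/, bopend/croji_ir=sle, bopend/juvem=nimist, fluflo=lezugri_um, snemage/, snemage/cridin/}

Derivation:
I call vault crv using p: /snemage, and see ok.
Using vault rehome using s: /bopend/croji_ir, d: /snemage, → ToolError: exists.
I call vault jot using p: /fluflo, c: lezugri_um, which returns created.
I call jar recall using k: mibre, and observe -816.
Using dayspinner roll using n: -99, and get 2267-08-29.
I invoke jar bind using k: cro, v: @prev, and observe nil.
Then jar bind using k: cro, v: -103, giving 2267-08-29.
I invoke vault crv using p: /snemage/cridin, and get ok.


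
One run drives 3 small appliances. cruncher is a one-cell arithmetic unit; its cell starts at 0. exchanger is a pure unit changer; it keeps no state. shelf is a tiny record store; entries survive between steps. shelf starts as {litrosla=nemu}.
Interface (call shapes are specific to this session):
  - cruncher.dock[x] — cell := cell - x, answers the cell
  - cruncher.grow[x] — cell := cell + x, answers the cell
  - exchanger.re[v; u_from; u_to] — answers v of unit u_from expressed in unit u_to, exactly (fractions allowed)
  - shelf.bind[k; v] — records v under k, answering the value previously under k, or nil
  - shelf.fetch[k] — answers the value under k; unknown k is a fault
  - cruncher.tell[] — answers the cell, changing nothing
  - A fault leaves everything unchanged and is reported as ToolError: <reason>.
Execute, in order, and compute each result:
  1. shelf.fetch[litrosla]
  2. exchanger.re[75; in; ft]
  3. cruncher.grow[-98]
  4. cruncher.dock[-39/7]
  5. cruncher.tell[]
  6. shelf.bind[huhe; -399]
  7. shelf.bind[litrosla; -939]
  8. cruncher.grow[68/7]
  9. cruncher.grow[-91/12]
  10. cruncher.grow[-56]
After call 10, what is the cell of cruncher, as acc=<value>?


;; 1. shelf.fetch(k: litrosla) -> nemu
;; 2. exchanger.re(v: 75, u_from: in, u_to: ft) -> 25/4
;; 3. cruncher.grow(x: -98) -> -98
;; 4. cruncher.dock(x: -39/7) -> -647/7
;; 5. cruncher.tell() -> -647/7
;; 6. shelf.bind(k: huhe, v: -399) -> nil
;; 7. shelf.bind(k: litrosla, v: -939) -> nemu
;; 8. cruncher.grow(x: 68/7) -> -579/7
;; 9. cruncher.grow(x: -91/12) -> -7585/84
;; 10. cruncher.grow(x: -56) -> -12289/84

Answer: acc=-12289/84


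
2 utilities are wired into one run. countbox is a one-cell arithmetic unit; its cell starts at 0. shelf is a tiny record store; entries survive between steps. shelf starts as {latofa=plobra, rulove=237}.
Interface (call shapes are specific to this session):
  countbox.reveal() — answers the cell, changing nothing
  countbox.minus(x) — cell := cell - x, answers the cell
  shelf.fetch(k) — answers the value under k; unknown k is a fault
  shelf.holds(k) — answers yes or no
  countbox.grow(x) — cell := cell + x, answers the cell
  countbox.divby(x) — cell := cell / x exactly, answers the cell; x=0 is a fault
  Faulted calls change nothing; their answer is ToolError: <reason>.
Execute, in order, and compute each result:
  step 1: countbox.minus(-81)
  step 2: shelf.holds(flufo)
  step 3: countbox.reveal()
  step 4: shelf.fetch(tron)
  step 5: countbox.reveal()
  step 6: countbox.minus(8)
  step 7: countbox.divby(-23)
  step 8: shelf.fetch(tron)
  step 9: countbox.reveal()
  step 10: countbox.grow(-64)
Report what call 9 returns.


I run countbox.minus(x→-81), giving 81.
Now I run shelf.holds(k→flufo), and get no.
Then countbox.reveal(), yielding 81.
Next I call shelf.fetch(k→tron): ToolError: no such key tron.
I try countbox.reveal(), → 81.
Using countbox.minus(x→8), and see 73.
I invoke countbox.divby(x→-23), and observe -73/23.
Then shelf.fetch(k→tron), and get ToolError: no such key tron.
I run countbox.reveal, yielding -73/23.
Calling countbox.grow(x→-64), — result: -1545/23.

Answer: -73/23


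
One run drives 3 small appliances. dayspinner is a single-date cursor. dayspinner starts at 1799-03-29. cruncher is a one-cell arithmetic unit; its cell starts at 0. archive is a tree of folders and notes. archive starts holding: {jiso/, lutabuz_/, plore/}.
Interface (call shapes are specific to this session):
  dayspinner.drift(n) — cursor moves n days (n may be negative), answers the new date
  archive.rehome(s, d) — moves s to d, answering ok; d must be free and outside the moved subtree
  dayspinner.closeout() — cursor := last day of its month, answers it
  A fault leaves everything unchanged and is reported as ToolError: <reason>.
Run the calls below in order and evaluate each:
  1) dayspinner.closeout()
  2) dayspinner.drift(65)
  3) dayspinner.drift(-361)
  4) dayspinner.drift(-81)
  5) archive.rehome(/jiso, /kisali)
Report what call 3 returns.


→ dayspinner.closeout()
← 1799-03-31
→ dayspinner.drift(n=65)
← 1799-06-04
→ dayspinner.drift(n=-361)
← 1798-06-08
→ dayspinner.drift(n=-81)
← 1798-03-19
→ archive.rehome(s=/jiso, d=/kisali)
← ok

Answer: 1798-06-08


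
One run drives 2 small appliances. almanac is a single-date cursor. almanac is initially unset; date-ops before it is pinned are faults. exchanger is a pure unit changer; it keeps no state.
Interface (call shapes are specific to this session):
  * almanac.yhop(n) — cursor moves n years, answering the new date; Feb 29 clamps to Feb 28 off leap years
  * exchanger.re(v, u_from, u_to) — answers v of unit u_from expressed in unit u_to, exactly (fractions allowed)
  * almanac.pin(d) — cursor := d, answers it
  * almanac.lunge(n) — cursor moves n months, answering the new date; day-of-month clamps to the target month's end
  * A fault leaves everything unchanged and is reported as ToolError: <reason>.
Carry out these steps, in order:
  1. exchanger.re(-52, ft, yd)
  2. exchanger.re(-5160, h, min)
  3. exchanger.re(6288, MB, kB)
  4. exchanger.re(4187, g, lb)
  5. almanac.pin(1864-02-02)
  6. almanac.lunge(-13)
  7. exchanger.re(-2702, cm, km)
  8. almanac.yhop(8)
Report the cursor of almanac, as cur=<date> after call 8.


Answer: cur=1871-01-02

Derivation:
% 1. exchanger.re(v='-52', u_from='ft', u_to='yd') == -52/3
% 2. exchanger.re(v='-5160', u_from='h', u_to='min') == -309600
% 3. exchanger.re(v='6288', u_from='MB', u_to='kB') == 6288000
% 4. exchanger.re(v='4187', u_from='g', u_to='lb') == 418700000/45359237
% 5. almanac.pin(d='1864-02-02') == 1864-02-02
% 6. almanac.lunge(n='-13') == 1863-01-02
% 7. exchanger.re(v='-2702', u_from='cm', u_to='km') == -1351/50000
% 8. almanac.yhop(n='8') == 1871-01-02


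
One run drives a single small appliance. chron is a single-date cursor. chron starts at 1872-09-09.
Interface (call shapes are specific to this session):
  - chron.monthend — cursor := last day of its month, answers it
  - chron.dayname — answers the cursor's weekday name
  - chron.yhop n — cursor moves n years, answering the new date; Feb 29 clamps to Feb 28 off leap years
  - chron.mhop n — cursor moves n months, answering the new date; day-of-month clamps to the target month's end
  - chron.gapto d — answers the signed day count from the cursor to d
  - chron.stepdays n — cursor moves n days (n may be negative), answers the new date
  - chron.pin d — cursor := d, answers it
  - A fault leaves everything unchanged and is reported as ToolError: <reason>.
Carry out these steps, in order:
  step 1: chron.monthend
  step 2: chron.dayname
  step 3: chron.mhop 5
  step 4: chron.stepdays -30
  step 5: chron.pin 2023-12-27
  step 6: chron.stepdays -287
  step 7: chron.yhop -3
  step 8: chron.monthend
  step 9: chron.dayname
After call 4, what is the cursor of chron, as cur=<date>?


# monthend() == 1872-09-30
# dayname() == Monday
# mhop(n: 5) == 1873-02-28
# stepdays(n: -30) == 1873-01-29
# pin(d: 2023-12-27) == 2023-12-27
# stepdays(n: -287) == 2023-03-15
# yhop(n: -3) == 2020-03-15
# monthend() == 2020-03-31
# dayname() == Tuesday

Answer: cur=1873-01-29


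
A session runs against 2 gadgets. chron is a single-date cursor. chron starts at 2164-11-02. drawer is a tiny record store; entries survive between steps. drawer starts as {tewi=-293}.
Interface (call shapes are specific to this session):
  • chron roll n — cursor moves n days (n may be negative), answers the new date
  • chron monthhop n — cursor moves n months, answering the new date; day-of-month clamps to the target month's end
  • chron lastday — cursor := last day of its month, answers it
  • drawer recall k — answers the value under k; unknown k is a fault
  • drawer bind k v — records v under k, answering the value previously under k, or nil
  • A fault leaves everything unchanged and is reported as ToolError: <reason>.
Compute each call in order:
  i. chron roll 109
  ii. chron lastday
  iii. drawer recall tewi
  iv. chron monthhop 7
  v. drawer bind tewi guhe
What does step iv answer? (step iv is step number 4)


Answer: 2165-09-28

Derivation:
Calling chron roll on n: 109, and get 2165-02-19.
Invoking chron lastday, — result: 2165-02-28.
Next I call drawer recall on k: tewi, yielding -293.
Using chron monthhop on n: 7, and observe 2165-09-28.
I invoke drawer bind on k: tewi, v: guhe, — result: -293.


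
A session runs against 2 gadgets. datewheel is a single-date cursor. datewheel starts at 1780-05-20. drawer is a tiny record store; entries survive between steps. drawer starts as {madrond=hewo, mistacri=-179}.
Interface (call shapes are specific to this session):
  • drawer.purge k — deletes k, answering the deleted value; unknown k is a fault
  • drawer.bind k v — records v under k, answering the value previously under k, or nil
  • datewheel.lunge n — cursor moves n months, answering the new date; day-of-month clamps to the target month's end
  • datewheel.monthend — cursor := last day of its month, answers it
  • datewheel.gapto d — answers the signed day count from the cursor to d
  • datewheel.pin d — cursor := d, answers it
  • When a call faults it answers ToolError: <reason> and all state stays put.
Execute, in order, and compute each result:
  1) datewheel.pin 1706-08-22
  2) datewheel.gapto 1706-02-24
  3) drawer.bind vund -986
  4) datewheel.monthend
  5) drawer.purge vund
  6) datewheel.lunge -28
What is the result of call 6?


% datewheel.pin(d: 1706-08-22) => 1706-08-22
% datewheel.gapto(d: 1706-02-24) => -179
% drawer.bind(k: vund, v: -986) => nil
% datewheel.monthend() => 1706-08-31
% drawer.purge(k: vund) => -986
% datewheel.lunge(n: -28) => 1704-04-30

Answer: 1704-04-30


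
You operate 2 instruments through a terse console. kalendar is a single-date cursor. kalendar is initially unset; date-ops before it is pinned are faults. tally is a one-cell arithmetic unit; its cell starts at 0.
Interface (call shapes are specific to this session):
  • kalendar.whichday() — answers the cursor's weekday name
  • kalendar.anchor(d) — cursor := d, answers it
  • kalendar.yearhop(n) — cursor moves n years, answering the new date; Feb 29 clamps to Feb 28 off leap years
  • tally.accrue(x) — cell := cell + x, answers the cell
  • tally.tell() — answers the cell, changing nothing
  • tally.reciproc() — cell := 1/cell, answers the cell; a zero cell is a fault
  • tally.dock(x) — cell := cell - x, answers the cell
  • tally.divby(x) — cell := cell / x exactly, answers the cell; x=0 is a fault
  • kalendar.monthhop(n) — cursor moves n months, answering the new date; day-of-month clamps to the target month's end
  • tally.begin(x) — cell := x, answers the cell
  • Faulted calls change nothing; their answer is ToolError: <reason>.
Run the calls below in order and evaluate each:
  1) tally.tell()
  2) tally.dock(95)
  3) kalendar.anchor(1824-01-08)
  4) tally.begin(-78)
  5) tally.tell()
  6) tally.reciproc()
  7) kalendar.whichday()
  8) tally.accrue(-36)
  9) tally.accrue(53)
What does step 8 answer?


Answer: -2809/78

Derivation:
>>> tally.tell
= 0
>>> tally.dock x: 95
= -95
>>> kalendar.anchor d: 1824-01-08
= 1824-01-08
>>> tally.begin x: -78
= -78
>>> tally.tell
= -78
>>> tally.reciproc
= -1/78
>>> kalendar.whichday
= Thursday
>>> tally.accrue x: -36
= -2809/78
>>> tally.accrue x: 53
= 1325/78


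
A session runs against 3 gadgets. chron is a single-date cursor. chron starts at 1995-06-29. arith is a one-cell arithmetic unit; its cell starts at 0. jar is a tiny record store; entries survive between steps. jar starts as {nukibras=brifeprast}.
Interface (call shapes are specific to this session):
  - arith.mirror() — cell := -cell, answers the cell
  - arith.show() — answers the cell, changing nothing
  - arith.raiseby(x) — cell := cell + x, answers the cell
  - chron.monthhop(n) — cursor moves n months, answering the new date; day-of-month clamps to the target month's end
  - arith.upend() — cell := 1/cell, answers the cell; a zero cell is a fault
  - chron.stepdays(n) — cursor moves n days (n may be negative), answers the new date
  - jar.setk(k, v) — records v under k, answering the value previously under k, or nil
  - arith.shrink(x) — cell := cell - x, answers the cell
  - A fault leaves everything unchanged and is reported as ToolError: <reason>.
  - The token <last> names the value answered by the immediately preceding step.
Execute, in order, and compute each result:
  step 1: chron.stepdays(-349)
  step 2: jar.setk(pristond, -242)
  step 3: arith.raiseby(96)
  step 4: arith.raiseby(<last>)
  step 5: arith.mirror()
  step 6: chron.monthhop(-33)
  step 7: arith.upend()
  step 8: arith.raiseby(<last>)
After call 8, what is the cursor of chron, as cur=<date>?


Answer: cur=1991-10-15

Derivation:
% chron.stepdays(n→-349) => 1994-07-15
% jar.setk(k→pristond, v→-242) => nil
% arith.raiseby(x→96) => 96
% arith.raiseby(x→<last>) => 192
% arith.mirror() => -192
% chron.monthhop(n→-33) => 1991-10-15
% arith.upend() => -1/192
% arith.raiseby(x→<last>) => -1/96
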